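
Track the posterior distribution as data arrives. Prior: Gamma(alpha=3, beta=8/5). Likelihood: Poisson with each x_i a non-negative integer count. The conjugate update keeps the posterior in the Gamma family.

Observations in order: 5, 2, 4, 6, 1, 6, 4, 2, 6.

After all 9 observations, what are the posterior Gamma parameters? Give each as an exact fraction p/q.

alpha=39, beta=53/5

obs 1: x=5 → posterior Gamma(8, 13/5)
obs 2: x=2 → posterior Gamma(10, 18/5)
obs 3: x=4 → posterior Gamma(14, 23/5)
obs 4: x=6 → posterior Gamma(20, 28/5)
obs 5: x=1 → posterior Gamma(21, 33/5)
obs 6: x=6 → posterior Gamma(27, 38/5)
obs 7: x=4 → posterior Gamma(31, 43/5)
obs 8: x=2 → posterior Gamma(33, 48/5)
obs 9: x=6 → posterior Gamma(39, 53/5)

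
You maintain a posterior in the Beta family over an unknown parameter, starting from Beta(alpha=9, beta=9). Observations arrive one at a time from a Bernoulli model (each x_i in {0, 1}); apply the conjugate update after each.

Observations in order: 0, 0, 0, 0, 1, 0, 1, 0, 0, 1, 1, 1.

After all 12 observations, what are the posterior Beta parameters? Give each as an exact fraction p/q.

alpha=14, beta=16

obs 1: x=0 → posterior Beta(9, 10)
obs 2: x=0 → posterior Beta(9, 11)
obs 3: x=0 → posterior Beta(9, 12)
obs 4: x=0 → posterior Beta(9, 13)
obs 5: x=1 → posterior Beta(10, 13)
obs 6: x=0 → posterior Beta(10, 14)
obs 7: x=1 → posterior Beta(11, 14)
obs 8: x=0 → posterior Beta(11, 15)
obs 9: x=0 → posterior Beta(11, 16)
obs 10: x=1 → posterior Beta(12, 16)
obs 11: x=1 → posterior Beta(13, 16)
obs 12: x=1 → posterior Beta(14, 16)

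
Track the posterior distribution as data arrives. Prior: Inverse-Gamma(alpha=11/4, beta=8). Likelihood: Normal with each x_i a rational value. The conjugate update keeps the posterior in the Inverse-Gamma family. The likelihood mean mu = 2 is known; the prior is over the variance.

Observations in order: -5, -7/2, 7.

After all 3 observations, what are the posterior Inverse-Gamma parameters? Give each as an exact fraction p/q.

obs 1: x=-5 → posterior Inverse-Gamma(13/4, 65/2)
obs 2: x=-7/2 → posterior Inverse-Gamma(15/4, 381/8)
obs 3: x=7 → posterior Inverse-Gamma(17/4, 481/8)

alpha=17/4, beta=481/8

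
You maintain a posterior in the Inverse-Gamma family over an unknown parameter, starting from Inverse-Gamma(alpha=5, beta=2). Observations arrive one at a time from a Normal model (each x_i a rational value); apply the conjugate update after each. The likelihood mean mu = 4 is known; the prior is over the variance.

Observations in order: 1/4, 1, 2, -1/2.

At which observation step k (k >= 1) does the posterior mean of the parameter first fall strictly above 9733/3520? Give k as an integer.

obs 1: x=1/4 → posterior Inverse-Gamma(11/2, 289/32)
obs 2: x=1 → posterior Inverse-Gamma(6, 433/32)
obs 3: x=2 → posterior Inverse-Gamma(13/2, 497/32)
obs 4: x=-1/2 → posterior Inverse-Gamma(7, 821/32)

k = 3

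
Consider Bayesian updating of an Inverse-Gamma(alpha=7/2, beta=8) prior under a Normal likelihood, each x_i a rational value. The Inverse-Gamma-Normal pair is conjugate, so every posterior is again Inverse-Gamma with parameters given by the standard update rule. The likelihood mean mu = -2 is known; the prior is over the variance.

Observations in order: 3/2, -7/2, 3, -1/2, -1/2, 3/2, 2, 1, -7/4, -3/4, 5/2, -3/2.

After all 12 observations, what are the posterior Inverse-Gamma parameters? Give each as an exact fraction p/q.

alpha=19/2, beta=955/16

obs 1: x=3/2 → posterior Inverse-Gamma(4, 113/8)
obs 2: x=-7/2 → posterior Inverse-Gamma(9/2, 61/4)
obs 3: x=3 → posterior Inverse-Gamma(5, 111/4)
obs 4: x=-1/2 → posterior Inverse-Gamma(11/2, 231/8)
obs 5: x=-1/2 → posterior Inverse-Gamma(6, 30)
obs 6: x=3/2 → posterior Inverse-Gamma(13/2, 289/8)
obs 7: x=2 → posterior Inverse-Gamma(7, 353/8)
obs 8: x=1 → posterior Inverse-Gamma(15/2, 389/8)
obs 9: x=-7/4 → posterior Inverse-Gamma(8, 1557/32)
obs 10: x=-3/4 → posterior Inverse-Gamma(17/2, 791/16)
obs 11: x=5/2 → posterior Inverse-Gamma(9, 953/16)
obs 12: x=-3/2 → posterior Inverse-Gamma(19/2, 955/16)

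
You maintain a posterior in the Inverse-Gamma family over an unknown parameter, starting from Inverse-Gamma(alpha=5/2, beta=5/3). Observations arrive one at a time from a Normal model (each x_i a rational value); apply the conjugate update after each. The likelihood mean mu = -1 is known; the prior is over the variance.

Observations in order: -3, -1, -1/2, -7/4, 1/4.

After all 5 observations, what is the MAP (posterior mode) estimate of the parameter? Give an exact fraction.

233/288

obs 1: x=-3 → posterior Inverse-Gamma(3, 11/3)
obs 2: x=-1 → posterior Inverse-Gamma(7/2, 11/3)
obs 3: x=-1/2 → posterior Inverse-Gamma(4, 91/24)
obs 4: x=-7/4 → posterior Inverse-Gamma(9/2, 391/96)
obs 5: x=1/4 → posterior Inverse-Gamma(5, 233/48)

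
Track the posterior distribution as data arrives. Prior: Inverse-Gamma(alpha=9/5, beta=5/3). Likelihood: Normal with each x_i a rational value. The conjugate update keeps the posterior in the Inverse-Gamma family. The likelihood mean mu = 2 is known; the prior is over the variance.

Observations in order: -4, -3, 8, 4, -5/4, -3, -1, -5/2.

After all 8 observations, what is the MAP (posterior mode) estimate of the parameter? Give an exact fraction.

40595/3264

obs 1: x=-4 → posterior Inverse-Gamma(23/10, 59/3)
obs 2: x=-3 → posterior Inverse-Gamma(14/5, 193/6)
obs 3: x=8 → posterior Inverse-Gamma(33/10, 301/6)
obs 4: x=4 → posterior Inverse-Gamma(19/5, 313/6)
obs 5: x=-5/4 → posterior Inverse-Gamma(43/10, 5515/96)
obs 6: x=-3 → posterior Inverse-Gamma(24/5, 6715/96)
obs 7: x=-1 → posterior Inverse-Gamma(53/10, 7147/96)
obs 8: x=-5/2 → posterior Inverse-Gamma(29/5, 8119/96)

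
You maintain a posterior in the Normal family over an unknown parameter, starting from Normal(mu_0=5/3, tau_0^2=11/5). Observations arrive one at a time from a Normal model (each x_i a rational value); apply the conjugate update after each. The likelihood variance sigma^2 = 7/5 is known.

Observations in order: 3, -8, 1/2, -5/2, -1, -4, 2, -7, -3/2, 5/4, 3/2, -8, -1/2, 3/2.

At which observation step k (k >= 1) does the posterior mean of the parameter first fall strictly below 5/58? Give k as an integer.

k = 2

obs 1: x=3 → posterior Normal(67/27, 77/90)
obs 2: x=-8 → posterior Normal(-130/87, 77/145)
obs 3: x=1/2 → posterior Normal(-227/240, 77/200)
obs 4: x=-5/2 → posterior Normal(-196/153, 77/255)
obs 5: x=-1 → posterior Normal(-229/186, 77/310)
obs 6: x=-4 → posterior Normal(-361/219, 77/365)
obs 7: x=2 → posterior Normal(-295/252, 11/60)
obs 8: x=-7 → posterior Normal(-526/285, 77/475)
obs 9: x=-3/2 → posterior Normal(-1151/636, 77/530)
obs 10: x=5/4 → posterior Normal(-2137/1404, 77/585)
obs 11: x=3/2 → posterior Normal(-1939/1536, 77/640)
obs 12: x=-8 → posterior Normal(-2995/1668, 77/695)
obs 13: x=-1/2 → posterior Normal(-3061/1800, 77/750)
obs 14: x=3/2 → posterior Normal(-409/276, 11/115)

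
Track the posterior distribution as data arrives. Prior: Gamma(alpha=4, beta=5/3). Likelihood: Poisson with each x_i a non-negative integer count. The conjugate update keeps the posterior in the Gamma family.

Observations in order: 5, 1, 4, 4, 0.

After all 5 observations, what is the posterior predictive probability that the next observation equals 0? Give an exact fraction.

obs 1: x=5 → posterior Gamma(9, 8/3)
obs 2: x=1 → posterior Gamma(10, 11/3)
obs 3: x=4 → posterior Gamma(14, 14/3)
obs 4: x=4 → posterior Gamma(18, 17/3)
obs 5: x=0 → posterior Gamma(18, 20/3)

262144000000000000000000/3244150909895248285300369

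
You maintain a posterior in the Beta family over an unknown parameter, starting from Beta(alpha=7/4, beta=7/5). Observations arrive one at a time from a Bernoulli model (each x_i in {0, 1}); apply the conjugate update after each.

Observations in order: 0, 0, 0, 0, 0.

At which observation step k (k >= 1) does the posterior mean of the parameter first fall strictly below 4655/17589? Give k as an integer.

k = 4

obs 1: x=0 → posterior Beta(7/4, 12/5)
obs 2: x=0 → posterior Beta(7/4, 17/5)
obs 3: x=0 → posterior Beta(7/4, 22/5)
obs 4: x=0 → posterior Beta(7/4, 27/5)
obs 5: x=0 → posterior Beta(7/4, 32/5)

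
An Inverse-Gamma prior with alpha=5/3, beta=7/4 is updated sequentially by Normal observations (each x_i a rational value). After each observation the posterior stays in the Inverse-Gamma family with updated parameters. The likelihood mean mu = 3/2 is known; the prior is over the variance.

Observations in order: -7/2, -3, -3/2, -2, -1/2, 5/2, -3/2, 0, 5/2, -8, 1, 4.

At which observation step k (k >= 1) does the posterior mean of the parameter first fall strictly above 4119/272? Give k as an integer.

obs 1: x=-7/2 → posterior Inverse-Gamma(13/6, 57/4)
obs 2: x=-3 → posterior Inverse-Gamma(8/3, 195/8)
obs 3: x=-3/2 → posterior Inverse-Gamma(19/6, 231/8)
obs 4: x=-2 → posterior Inverse-Gamma(11/3, 35)
obs 5: x=-1/2 → posterior Inverse-Gamma(25/6, 37)
obs 6: x=5/2 → posterior Inverse-Gamma(14/3, 75/2)
obs 7: x=-3/2 → posterior Inverse-Gamma(31/6, 42)
obs 8: x=0 → posterior Inverse-Gamma(17/3, 345/8)
obs 9: x=5/2 → posterior Inverse-Gamma(37/6, 349/8)
obs 10: x=-8 → posterior Inverse-Gamma(20/3, 355/4)
obs 11: x=1 → posterior Inverse-Gamma(43/6, 711/8)
obs 12: x=4 → posterior Inverse-Gamma(23/3, 92)

k = 10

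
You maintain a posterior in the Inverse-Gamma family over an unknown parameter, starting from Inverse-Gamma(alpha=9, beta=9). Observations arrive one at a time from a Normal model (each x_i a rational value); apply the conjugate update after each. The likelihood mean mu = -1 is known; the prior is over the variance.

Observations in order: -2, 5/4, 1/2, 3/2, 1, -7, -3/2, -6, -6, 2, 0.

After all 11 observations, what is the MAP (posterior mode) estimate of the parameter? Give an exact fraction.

2125/496

obs 1: x=-2 → posterior Inverse-Gamma(19/2, 19/2)
obs 2: x=5/4 → posterior Inverse-Gamma(10, 385/32)
obs 3: x=1/2 → posterior Inverse-Gamma(21/2, 421/32)
obs 4: x=3/2 → posterior Inverse-Gamma(11, 521/32)
obs 5: x=1 → posterior Inverse-Gamma(23/2, 585/32)
obs 6: x=-7 → posterior Inverse-Gamma(12, 1161/32)
obs 7: x=-3/2 → posterior Inverse-Gamma(25/2, 1165/32)
obs 8: x=-6 → posterior Inverse-Gamma(13, 1565/32)
obs 9: x=-6 → posterior Inverse-Gamma(27/2, 1965/32)
obs 10: x=2 → posterior Inverse-Gamma(14, 2109/32)
obs 11: x=0 → posterior Inverse-Gamma(29/2, 2125/32)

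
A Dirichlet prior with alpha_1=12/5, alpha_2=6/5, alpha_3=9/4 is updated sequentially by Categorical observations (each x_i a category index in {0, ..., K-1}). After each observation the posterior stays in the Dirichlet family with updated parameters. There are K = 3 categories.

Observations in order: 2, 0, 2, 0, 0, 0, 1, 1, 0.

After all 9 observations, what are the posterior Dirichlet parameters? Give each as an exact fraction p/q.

obs 1: x=2 → posterior Dirichlet(12/5, 6/5, 13/4)
obs 2: x=0 → posterior Dirichlet(17/5, 6/5, 13/4)
obs 3: x=2 → posterior Dirichlet(17/5, 6/5, 17/4)
obs 4: x=0 → posterior Dirichlet(22/5, 6/5, 17/4)
obs 5: x=0 → posterior Dirichlet(27/5, 6/5, 17/4)
obs 6: x=0 → posterior Dirichlet(32/5, 6/5, 17/4)
obs 7: x=1 → posterior Dirichlet(32/5, 11/5, 17/4)
obs 8: x=1 → posterior Dirichlet(32/5, 16/5, 17/4)
obs 9: x=0 → posterior Dirichlet(37/5, 16/5, 17/4)

alpha_1=37/5, alpha_2=16/5, alpha_3=17/4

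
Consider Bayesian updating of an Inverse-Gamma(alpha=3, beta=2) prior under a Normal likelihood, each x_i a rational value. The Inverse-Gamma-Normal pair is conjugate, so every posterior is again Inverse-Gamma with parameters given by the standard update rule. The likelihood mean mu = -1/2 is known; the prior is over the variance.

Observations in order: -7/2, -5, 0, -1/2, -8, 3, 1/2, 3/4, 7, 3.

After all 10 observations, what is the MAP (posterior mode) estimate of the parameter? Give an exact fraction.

obs 1: x=-7/2 → posterior Inverse-Gamma(7/2, 13/2)
obs 2: x=-5 → posterior Inverse-Gamma(4, 133/8)
obs 3: x=0 → posterior Inverse-Gamma(9/2, 67/4)
obs 4: x=-1/2 → posterior Inverse-Gamma(5, 67/4)
obs 5: x=-8 → posterior Inverse-Gamma(11/2, 359/8)
obs 6: x=3 → posterior Inverse-Gamma(6, 51)
obs 7: x=1/2 → posterior Inverse-Gamma(13/2, 103/2)
obs 8: x=3/4 → posterior Inverse-Gamma(7, 1673/32)
obs 9: x=7 → posterior Inverse-Gamma(15/2, 2573/32)
obs 10: x=3 → posterior Inverse-Gamma(8, 2769/32)

923/96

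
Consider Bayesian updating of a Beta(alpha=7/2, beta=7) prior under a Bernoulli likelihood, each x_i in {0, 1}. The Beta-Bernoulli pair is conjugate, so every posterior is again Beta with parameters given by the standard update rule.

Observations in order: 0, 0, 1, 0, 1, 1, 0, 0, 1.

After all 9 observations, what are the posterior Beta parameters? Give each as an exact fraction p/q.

obs 1: x=0 → posterior Beta(7/2, 8)
obs 2: x=0 → posterior Beta(7/2, 9)
obs 3: x=1 → posterior Beta(9/2, 9)
obs 4: x=0 → posterior Beta(9/2, 10)
obs 5: x=1 → posterior Beta(11/2, 10)
obs 6: x=1 → posterior Beta(13/2, 10)
obs 7: x=0 → posterior Beta(13/2, 11)
obs 8: x=0 → posterior Beta(13/2, 12)
obs 9: x=1 → posterior Beta(15/2, 12)

alpha=15/2, beta=12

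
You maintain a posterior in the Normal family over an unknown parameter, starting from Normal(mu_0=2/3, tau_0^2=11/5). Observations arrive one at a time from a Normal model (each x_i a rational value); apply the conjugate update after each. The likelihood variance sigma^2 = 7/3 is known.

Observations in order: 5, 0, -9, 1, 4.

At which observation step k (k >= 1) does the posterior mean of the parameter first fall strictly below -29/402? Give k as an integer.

obs 1: x=5 → posterior Normal(565/204, 77/68)
obs 2: x=0 → posterior Normal(565/303, 77/101)
obs 3: x=-9 → posterior Normal(-163/201, 77/134)
obs 4: x=1 → posterior Normal(-227/501, 77/167)
obs 5: x=4 → posterior Normal(169/600, 77/200)

k = 3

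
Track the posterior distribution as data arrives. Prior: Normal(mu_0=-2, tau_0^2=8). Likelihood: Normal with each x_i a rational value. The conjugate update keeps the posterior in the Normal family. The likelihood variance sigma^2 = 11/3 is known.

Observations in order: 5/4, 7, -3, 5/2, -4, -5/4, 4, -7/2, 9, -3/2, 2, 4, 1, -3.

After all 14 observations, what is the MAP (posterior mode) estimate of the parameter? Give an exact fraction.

326/347

obs 1: x=5/4 → posterior Normal(8/35, 88/35)
obs 2: x=7 → posterior Normal(176/59, 88/59)
obs 3: x=-3 → posterior Normal(104/83, 88/83)
obs 4: x=5/2 → posterior Normal(164/107, 88/107)
obs 5: x=-4 → posterior Normal(68/131, 88/131)
obs 6: x=-5/4 → posterior Normal(38/155, 88/155)
obs 7: x=4 → posterior Normal(134/179, 88/179)
obs 8: x=-7/2 → posterior Normal(50/203, 88/203)
obs 9: x=9 → posterior Normal(266/227, 88/227)
obs 10: x=-3/2 → posterior Normal(230/251, 88/251)
obs 11: x=2 → posterior Normal(278/275, 8/25)
obs 12: x=4 → posterior Normal(374/299, 88/299)
obs 13: x=1 → posterior Normal(398/323, 88/323)
obs 14: x=-3 → posterior Normal(326/347, 88/347)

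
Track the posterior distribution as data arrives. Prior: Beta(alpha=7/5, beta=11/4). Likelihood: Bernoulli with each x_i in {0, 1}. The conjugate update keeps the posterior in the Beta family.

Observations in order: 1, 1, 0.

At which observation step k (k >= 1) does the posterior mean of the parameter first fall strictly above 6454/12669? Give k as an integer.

obs 1: x=1 → posterior Beta(12/5, 11/4)
obs 2: x=1 → posterior Beta(17/5, 11/4)
obs 3: x=0 → posterior Beta(17/5, 15/4)

k = 2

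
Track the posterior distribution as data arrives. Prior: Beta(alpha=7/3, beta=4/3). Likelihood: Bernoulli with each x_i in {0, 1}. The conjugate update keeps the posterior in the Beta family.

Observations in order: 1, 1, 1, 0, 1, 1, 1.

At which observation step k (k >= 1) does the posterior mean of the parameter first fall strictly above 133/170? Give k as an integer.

k = 3

obs 1: x=1 → posterior Beta(10/3, 4/3)
obs 2: x=1 → posterior Beta(13/3, 4/3)
obs 3: x=1 → posterior Beta(16/3, 4/3)
obs 4: x=0 → posterior Beta(16/3, 7/3)
obs 5: x=1 → posterior Beta(19/3, 7/3)
obs 6: x=1 → posterior Beta(22/3, 7/3)
obs 7: x=1 → posterior Beta(25/3, 7/3)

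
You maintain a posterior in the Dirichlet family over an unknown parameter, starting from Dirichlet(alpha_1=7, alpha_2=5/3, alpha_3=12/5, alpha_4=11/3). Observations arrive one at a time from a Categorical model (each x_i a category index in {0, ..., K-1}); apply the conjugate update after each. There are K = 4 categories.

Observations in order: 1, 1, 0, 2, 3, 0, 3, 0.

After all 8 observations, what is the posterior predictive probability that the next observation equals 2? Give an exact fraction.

51/341

obs 1: x=1 → posterior Dirichlet(7, 8/3, 12/5, 11/3)
obs 2: x=1 → posterior Dirichlet(7, 11/3, 12/5, 11/3)
obs 3: x=0 → posterior Dirichlet(8, 11/3, 12/5, 11/3)
obs 4: x=2 → posterior Dirichlet(8, 11/3, 17/5, 11/3)
obs 5: x=3 → posterior Dirichlet(8, 11/3, 17/5, 14/3)
obs 6: x=0 → posterior Dirichlet(9, 11/3, 17/5, 14/3)
obs 7: x=3 → posterior Dirichlet(9, 11/3, 17/5, 17/3)
obs 8: x=0 → posterior Dirichlet(10, 11/3, 17/5, 17/3)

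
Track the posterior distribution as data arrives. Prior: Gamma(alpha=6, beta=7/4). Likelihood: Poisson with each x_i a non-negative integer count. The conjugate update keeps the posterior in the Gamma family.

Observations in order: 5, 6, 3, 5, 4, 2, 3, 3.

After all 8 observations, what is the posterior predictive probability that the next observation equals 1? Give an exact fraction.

10956003829313962193220801085046404253562413920079608492750092/117978076721962612173940113690014607924988788154242895784412649

obs 1: x=5 → posterior Gamma(11, 11/4)
obs 2: x=6 → posterior Gamma(17, 15/4)
obs 3: x=3 → posterior Gamma(20, 19/4)
obs 4: x=5 → posterior Gamma(25, 23/4)
obs 5: x=4 → posterior Gamma(29, 27/4)
obs 6: x=2 → posterior Gamma(31, 31/4)
obs 7: x=3 → posterior Gamma(34, 35/4)
obs 8: x=3 → posterior Gamma(37, 39/4)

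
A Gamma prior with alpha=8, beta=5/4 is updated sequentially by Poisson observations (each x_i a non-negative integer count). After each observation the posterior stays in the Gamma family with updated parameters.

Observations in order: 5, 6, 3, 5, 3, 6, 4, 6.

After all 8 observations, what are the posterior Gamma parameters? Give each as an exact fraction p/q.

obs 1: x=5 → posterior Gamma(13, 9/4)
obs 2: x=6 → posterior Gamma(19, 13/4)
obs 3: x=3 → posterior Gamma(22, 17/4)
obs 4: x=5 → posterior Gamma(27, 21/4)
obs 5: x=3 → posterior Gamma(30, 25/4)
obs 6: x=6 → posterior Gamma(36, 29/4)
obs 7: x=4 → posterior Gamma(40, 33/4)
obs 8: x=6 → posterior Gamma(46, 37/4)

alpha=46, beta=37/4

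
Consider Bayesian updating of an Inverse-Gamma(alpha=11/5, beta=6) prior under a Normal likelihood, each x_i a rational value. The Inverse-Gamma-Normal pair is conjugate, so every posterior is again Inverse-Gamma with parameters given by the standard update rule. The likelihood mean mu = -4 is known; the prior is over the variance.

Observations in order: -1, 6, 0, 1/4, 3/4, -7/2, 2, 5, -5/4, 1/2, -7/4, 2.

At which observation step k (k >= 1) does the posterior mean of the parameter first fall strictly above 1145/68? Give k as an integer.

obs 1: x=-1 → posterior Inverse-Gamma(27/10, 21/2)
obs 2: x=6 → posterior Inverse-Gamma(16/5, 121/2)
obs 3: x=0 → posterior Inverse-Gamma(37/10, 137/2)
obs 4: x=1/4 → posterior Inverse-Gamma(21/5, 2481/32)
obs 5: x=3/4 → posterior Inverse-Gamma(47/10, 1421/16)
obs 6: x=-7/2 → posterior Inverse-Gamma(26/5, 1423/16)
obs 7: x=2 → posterior Inverse-Gamma(57/10, 1711/16)
obs 8: x=5 → posterior Inverse-Gamma(31/5, 2359/16)
obs 9: x=-5/4 → posterior Inverse-Gamma(67/10, 4839/32)
obs 10: x=1/2 → posterior Inverse-Gamma(36/5, 5163/32)
obs 11: x=-7/4 → posterior Inverse-Gamma(77/10, 1311/8)
obs 12: x=2 → posterior Inverse-Gamma(41/5, 1455/8)

k = 2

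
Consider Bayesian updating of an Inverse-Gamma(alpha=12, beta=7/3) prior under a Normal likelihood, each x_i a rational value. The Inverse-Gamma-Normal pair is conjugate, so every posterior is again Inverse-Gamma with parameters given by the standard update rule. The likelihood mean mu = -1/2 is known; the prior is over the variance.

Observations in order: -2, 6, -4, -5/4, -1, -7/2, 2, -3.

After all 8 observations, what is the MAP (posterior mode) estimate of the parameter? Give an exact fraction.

obs 1: x=-2 → posterior Inverse-Gamma(25/2, 83/24)
obs 2: x=6 → posterior Inverse-Gamma(13, 295/12)
obs 3: x=-4 → posterior Inverse-Gamma(27/2, 737/24)
obs 4: x=-5/4 → posterior Inverse-Gamma(14, 2975/96)
obs 5: x=-1 → posterior Inverse-Gamma(29/2, 2987/96)
obs 6: x=-7/2 → posterior Inverse-Gamma(15, 3419/96)
obs 7: x=2 → posterior Inverse-Gamma(31/2, 3719/96)
obs 8: x=-3 → posterior Inverse-Gamma(16, 4019/96)

4019/1632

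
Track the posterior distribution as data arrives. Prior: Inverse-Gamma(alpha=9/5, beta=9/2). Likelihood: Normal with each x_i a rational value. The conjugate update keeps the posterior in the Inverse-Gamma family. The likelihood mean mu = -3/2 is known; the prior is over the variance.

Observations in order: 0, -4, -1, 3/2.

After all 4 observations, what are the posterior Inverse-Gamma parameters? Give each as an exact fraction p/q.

alpha=19/5, beta=107/8

obs 1: x=0 → posterior Inverse-Gamma(23/10, 45/8)
obs 2: x=-4 → posterior Inverse-Gamma(14/5, 35/4)
obs 3: x=-1 → posterior Inverse-Gamma(33/10, 71/8)
obs 4: x=3/2 → posterior Inverse-Gamma(19/5, 107/8)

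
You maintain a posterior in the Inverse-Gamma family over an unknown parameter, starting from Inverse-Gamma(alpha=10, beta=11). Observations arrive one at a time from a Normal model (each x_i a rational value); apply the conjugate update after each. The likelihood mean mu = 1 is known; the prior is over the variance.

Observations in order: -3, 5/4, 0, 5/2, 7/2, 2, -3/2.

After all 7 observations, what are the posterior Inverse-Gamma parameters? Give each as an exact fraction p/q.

obs 1: x=-3 → posterior Inverse-Gamma(21/2, 19)
obs 2: x=5/4 → posterior Inverse-Gamma(11, 609/32)
obs 3: x=0 → posterior Inverse-Gamma(23/2, 625/32)
obs 4: x=5/2 → posterior Inverse-Gamma(12, 661/32)
obs 5: x=7/2 → posterior Inverse-Gamma(25/2, 761/32)
obs 6: x=2 → posterior Inverse-Gamma(13, 777/32)
obs 7: x=-3/2 → posterior Inverse-Gamma(27/2, 877/32)

alpha=27/2, beta=877/32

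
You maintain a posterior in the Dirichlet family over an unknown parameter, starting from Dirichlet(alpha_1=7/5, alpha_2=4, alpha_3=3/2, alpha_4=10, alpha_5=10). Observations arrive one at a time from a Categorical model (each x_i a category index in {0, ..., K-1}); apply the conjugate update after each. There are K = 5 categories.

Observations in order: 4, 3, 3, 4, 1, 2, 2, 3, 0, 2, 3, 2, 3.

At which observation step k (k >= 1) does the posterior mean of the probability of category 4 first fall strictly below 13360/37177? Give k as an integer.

obs 1: x=4 → posterior Dirichlet(7/5, 4, 3/2, 10, 11)
obs 2: x=3 → posterior Dirichlet(7/5, 4, 3/2, 11, 11)
obs 3: x=3 → posterior Dirichlet(7/5, 4, 3/2, 12, 11)
obs 4: x=4 → posterior Dirichlet(7/5, 4, 3/2, 12, 12)
obs 5: x=1 → posterior Dirichlet(7/5, 5, 3/2, 12, 12)
obs 6: x=2 → posterior Dirichlet(7/5, 5, 5/2, 12, 12)
obs 7: x=2 → posterior Dirichlet(7/5, 5, 7/2, 12, 12)
obs 8: x=3 → posterior Dirichlet(7/5, 5, 7/2, 13, 12)
obs 9: x=0 → posterior Dirichlet(12/5, 5, 7/2, 13, 12)
obs 10: x=2 → posterior Dirichlet(12/5, 5, 9/2, 13, 12)
obs 11: x=3 → posterior Dirichlet(12/5, 5, 9/2, 14, 12)
obs 12: x=2 → posterior Dirichlet(12/5, 5, 11/2, 14, 12)
obs 13: x=3 → posterior Dirichlet(12/5, 5, 11/2, 15, 12)

k = 7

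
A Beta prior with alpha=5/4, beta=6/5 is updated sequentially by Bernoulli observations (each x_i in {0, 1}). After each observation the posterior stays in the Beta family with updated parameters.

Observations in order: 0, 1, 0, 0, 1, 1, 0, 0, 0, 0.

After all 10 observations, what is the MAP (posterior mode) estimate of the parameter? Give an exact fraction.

obs 1: x=0 → posterior Beta(5/4, 11/5)
obs 2: x=1 → posterior Beta(9/4, 11/5)
obs 3: x=0 → posterior Beta(9/4, 16/5)
obs 4: x=0 → posterior Beta(9/4, 21/5)
obs 5: x=1 → posterior Beta(13/4, 21/5)
obs 6: x=1 → posterior Beta(17/4, 21/5)
obs 7: x=0 → posterior Beta(17/4, 26/5)
obs 8: x=0 → posterior Beta(17/4, 31/5)
obs 9: x=0 → posterior Beta(17/4, 36/5)
obs 10: x=0 → posterior Beta(17/4, 41/5)

65/209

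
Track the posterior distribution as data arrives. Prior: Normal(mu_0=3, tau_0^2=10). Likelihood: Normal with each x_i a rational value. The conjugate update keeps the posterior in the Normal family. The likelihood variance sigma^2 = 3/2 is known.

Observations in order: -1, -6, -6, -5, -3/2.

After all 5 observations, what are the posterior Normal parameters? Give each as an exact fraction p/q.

obs 1: x=-1 → posterior Normal(-11/23, 30/23)
obs 2: x=-6 → posterior Normal(-131/43, 30/43)
obs 3: x=-6 → posterior Normal(-251/63, 10/21)
obs 4: x=-5 → posterior Normal(-351/83, 30/83)
obs 5: x=-3/2 → posterior Normal(-381/103, 30/103)

mu_0=-381/103, tau_0^2=30/103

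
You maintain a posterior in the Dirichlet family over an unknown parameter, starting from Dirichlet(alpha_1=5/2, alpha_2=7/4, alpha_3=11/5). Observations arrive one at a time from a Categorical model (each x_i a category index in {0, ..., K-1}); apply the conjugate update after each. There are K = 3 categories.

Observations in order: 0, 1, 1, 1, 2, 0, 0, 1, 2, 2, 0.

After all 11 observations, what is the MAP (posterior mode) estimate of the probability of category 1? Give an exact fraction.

obs 1: x=0 → posterior Dirichlet(7/2, 7/4, 11/5)
obs 2: x=1 → posterior Dirichlet(7/2, 11/4, 11/5)
obs 3: x=1 → posterior Dirichlet(7/2, 15/4, 11/5)
obs 4: x=1 → posterior Dirichlet(7/2, 19/4, 11/5)
obs 5: x=2 → posterior Dirichlet(7/2, 19/4, 16/5)
obs 6: x=0 → posterior Dirichlet(9/2, 19/4, 16/5)
obs 7: x=0 → posterior Dirichlet(11/2, 19/4, 16/5)
obs 8: x=1 → posterior Dirichlet(11/2, 23/4, 16/5)
obs 9: x=2 → posterior Dirichlet(11/2, 23/4, 21/5)
obs 10: x=2 → posterior Dirichlet(11/2, 23/4, 26/5)
obs 11: x=0 → posterior Dirichlet(13/2, 23/4, 26/5)

95/289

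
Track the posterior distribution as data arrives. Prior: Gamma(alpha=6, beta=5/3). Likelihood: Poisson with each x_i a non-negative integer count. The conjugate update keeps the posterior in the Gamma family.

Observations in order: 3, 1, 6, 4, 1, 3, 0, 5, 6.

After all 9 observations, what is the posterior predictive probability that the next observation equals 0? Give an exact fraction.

47890485652059026823698344598447161988085597568237568/1102507499354148695951786433413508348166942596435546875

obs 1: x=3 → posterior Gamma(9, 8/3)
obs 2: x=1 → posterior Gamma(10, 11/3)
obs 3: x=6 → posterior Gamma(16, 14/3)
obs 4: x=4 → posterior Gamma(20, 17/3)
obs 5: x=1 → posterior Gamma(21, 20/3)
obs 6: x=3 → posterior Gamma(24, 23/3)
obs 7: x=0 → posterior Gamma(24, 26/3)
obs 8: x=5 → posterior Gamma(29, 29/3)
obs 9: x=6 → posterior Gamma(35, 32/3)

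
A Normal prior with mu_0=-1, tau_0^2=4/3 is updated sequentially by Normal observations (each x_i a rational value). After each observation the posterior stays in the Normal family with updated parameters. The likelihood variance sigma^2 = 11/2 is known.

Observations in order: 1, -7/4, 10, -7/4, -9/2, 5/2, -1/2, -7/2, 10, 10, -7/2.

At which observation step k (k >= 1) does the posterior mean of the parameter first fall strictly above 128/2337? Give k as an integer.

obs 1: x=1 → posterior Normal(-25/41, 44/41)
obs 2: x=-7/4 → posterior Normal(-39/49, 44/49)
obs 3: x=10 → posterior Normal(41/57, 44/57)
obs 4: x=-7/4 → posterior Normal(27/65, 44/65)
obs 5: x=-9/2 → posterior Normal(-9/73, 44/73)
obs 6: x=5/2 → posterior Normal(11/81, 44/81)
obs 7: x=-1/2 → posterior Normal(7/89, 44/89)
obs 8: x=-7/2 → posterior Normal(-21/97, 44/97)
obs 9: x=10 → posterior Normal(59/105, 44/105)
obs 10: x=10 → posterior Normal(139/113, 44/113)
obs 11: x=-7/2 → posterior Normal(111/121, 4/11)

k = 3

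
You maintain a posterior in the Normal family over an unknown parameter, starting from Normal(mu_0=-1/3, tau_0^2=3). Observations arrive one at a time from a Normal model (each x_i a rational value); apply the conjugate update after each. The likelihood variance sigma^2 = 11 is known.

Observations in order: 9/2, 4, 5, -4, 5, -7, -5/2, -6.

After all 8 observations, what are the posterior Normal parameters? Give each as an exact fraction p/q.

mu_0=-4/21, tau_0^2=33/35

obs 1: x=9/2 → posterior Normal(59/84, 33/14)
obs 2: x=4 → posterior Normal(131/102, 33/17)
obs 3: x=5 → posterior Normal(221/120, 33/20)
obs 4: x=-4 → posterior Normal(149/138, 33/23)
obs 5: x=5 → posterior Normal(239/156, 33/26)
obs 6: x=-7 → posterior Normal(113/174, 33/29)
obs 7: x=-5/2 → posterior Normal(17/48, 33/32)
obs 8: x=-6 → posterior Normal(-4/21, 33/35)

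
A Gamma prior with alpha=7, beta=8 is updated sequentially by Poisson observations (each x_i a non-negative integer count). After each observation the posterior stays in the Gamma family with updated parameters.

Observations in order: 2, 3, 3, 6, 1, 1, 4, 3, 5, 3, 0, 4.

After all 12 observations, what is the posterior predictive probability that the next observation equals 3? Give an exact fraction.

obs 1: x=2 → posterior Gamma(9, 9)
obs 2: x=3 → posterior Gamma(12, 10)
obs 3: x=3 → posterior Gamma(15, 11)
obs 4: x=6 → posterior Gamma(21, 12)
obs 5: x=1 → posterior Gamma(22, 13)
obs 6: x=1 → posterior Gamma(23, 14)
obs 7: x=4 → posterior Gamma(27, 15)
obs 8: x=3 → posterior Gamma(30, 16)
obs 9: x=5 → posterior Gamma(35, 17)
obs 10: x=3 → posterior Gamma(38, 18)
obs 11: x=0 → posterior Gamma(38, 19)
obs 12: x=4 → posterior Gamma(42, 20)

8321103999008768000000000000000000000000000000000000000000/45161693918186612160754820973422430981369294627811860273843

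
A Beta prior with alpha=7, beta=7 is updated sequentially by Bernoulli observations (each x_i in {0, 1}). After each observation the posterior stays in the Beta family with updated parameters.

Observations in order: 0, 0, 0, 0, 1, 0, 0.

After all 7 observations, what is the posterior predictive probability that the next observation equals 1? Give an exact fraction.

8/21

obs 1: x=0 → posterior Beta(7, 8)
obs 2: x=0 → posterior Beta(7, 9)
obs 3: x=0 → posterior Beta(7, 10)
obs 4: x=0 → posterior Beta(7, 11)
obs 5: x=1 → posterior Beta(8, 11)
obs 6: x=0 → posterior Beta(8, 12)
obs 7: x=0 → posterior Beta(8, 13)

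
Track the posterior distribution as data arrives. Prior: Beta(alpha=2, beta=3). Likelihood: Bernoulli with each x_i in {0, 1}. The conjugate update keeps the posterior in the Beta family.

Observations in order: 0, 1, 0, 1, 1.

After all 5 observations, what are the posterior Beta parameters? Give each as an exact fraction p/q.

obs 1: x=0 → posterior Beta(2, 4)
obs 2: x=1 → posterior Beta(3, 4)
obs 3: x=0 → posterior Beta(3, 5)
obs 4: x=1 → posterior Beta(4, 5)
obs 5: x=1 → posterior Beta(5, 5)

alpha=5, beta=5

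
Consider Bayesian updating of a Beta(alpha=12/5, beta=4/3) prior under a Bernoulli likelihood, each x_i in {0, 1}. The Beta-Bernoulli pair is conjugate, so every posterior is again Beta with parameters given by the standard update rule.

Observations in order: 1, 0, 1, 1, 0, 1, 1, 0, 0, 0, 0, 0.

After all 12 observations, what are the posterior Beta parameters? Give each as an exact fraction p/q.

obs 1: x=1 → posterior Beta(17/5, 4/3)
obs 2: x=0 → posterior Beta(17/5, 7/3)
obs 3: x=1 → posterior Beta(22/5, 7/3)
obs 4: x=1 → posterior Beta(27/5, 7/3)
obs 5: x=0 → posterior Beta(27/5, 10/3)
obs 6: x=1 → posterior Beta(32/5, 10/3)
obs 7: x=1 → posterior Beta(37/5, 10/3)
obs 8: x=0 → posterior Beta(37/5, 13/3)
obs 9: x=0 → posterior Beta(37/5, 16/3)
obs 10: x=0 → posterior Beta(37/5, 19/3)
obs 11: x=0 → posterior Beta(37/5, 22/3)
obs 12: x=0 → posterior Beta(37/5, 25/3)

alpha=37/5, beta=25/3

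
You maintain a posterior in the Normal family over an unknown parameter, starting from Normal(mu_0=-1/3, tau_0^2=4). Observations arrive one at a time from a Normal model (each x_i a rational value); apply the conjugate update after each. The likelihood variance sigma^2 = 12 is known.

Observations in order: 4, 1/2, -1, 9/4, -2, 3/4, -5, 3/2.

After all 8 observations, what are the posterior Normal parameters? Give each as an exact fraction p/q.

obs 1: x=4 → posterior Normal(3/4, 3)
obs 2: x=1/2 → posterior Normal(7/10, 12/5)
obs 3: x=-1 → posterior Normal(5/12, 2)
obs 4: x=9/4 → posterior Normal(19/28, 12/7)
obs 5: x=-2 → posterior Normal(11/32, 3/2)
obs 6: x=3/4 → posterior Normal(7/18, 4/3)
obs 7: x=-5 → posterior Normal(-3/20, 6/5)
obs 8: x=3/2 → posterior Normal(0, 12/11)

mu_0=0, tau_0^2=12/11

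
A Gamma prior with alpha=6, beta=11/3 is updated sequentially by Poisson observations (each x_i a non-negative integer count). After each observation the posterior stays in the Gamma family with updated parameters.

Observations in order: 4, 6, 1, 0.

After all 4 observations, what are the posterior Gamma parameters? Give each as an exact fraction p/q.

alpha=17, beta=23/3

obs 1: x=4 → posterior Gamma(10, 14/3)
obs 2: x=6 → posterior Gamma(16, 17/3)
obs 3: x=1 → posterior Gamma(17, 20/3)
obs 4: x=0 → posterior Gamma(17, 23/3)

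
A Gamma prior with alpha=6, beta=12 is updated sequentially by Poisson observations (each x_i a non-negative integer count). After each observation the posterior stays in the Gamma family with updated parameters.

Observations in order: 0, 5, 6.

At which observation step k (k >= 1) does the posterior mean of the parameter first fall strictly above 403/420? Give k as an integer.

obs 1: x=0 → posterior Gamma(6, 13)
obs 2: x=5 → posterior Gamma(11, 14)
obs 3: x=6 → posterior Gamma(17, 15)

k = 3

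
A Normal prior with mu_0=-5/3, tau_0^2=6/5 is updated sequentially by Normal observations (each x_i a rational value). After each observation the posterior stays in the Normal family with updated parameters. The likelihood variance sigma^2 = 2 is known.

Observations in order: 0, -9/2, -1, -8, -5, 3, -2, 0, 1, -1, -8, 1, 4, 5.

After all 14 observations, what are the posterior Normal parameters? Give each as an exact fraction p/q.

mu_0=-7/6, tau_0^2=6/47

obs 1: x=0 → posterior Normal(-25/24, 3/4)
obs 2: x=-9/2 → posterior Normal(-131/66, 6/11)
obs 3: x=-1 → posterior Normal(-149/84, 3/7)
obs 4: x=-8 → posterior Normal(-293/102, 6/17)
obs 5: x=-5 → posterior Normal(-383/120, 3/10)
obs 6: x=3 → posterior Normal(-329/138, 6/23)
obs 7: x=-2 → posterior Normal(-365/156, 3/13)
obs 8: x=0 → posterior Normal(-365/174, 6/29)
obs 9: x=1 → posterior Normal(-347/192, 3/16)
obs 10: x=-1 → posterior Normal(-73/42, 6/35)
obs 11: x=-8 → posterior Normal(-509/228, 3/19)
obs 12: x=1 → posterior Normal(-491/246, 6/41)
obs 13: x=4 → posterior Normal(-419/264, 3/22)
obs 14: x=5 → posterior Normal(-7/6, 6/47)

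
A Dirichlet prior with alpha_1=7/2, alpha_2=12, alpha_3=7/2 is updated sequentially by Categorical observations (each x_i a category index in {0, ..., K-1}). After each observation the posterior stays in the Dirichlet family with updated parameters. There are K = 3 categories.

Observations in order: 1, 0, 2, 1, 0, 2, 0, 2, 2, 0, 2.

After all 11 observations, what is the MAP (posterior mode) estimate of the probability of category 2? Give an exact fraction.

obs 1: x=1 → posterior Dirichlet(7/2, 13, 7/2)
obs 2: x=0 → posterior Dirichlet(9/2, 13, 7/2)
obs 3: x=2 → posterior Dirichlet(9/2, 13, 9/2)
obs 4: x=1 → posterior Dirichlet(9/2, 14, 9/2)
obs 5: x=0 → posterior Dirichlet(11/2, 14, 9/2)
obs 6: x=2 → posterior Dirichlet(11/2, 14, 11/2)
obs 7: x=0 → posterior Dirichlet(13/2, 14, 11/2)
obs 8: x=2 → posterior Dirichlet(13/2, 14, 13/2)
obs 9: x=2 → posterior Dirichlet(13/2, 14, 15/2)
obs 10: x=0 → posterior Dirichlet(15/2, 14, 15/2)
obs 11: x=2 → posterior Dirichlet(15/2, 14, 17/2)

5/18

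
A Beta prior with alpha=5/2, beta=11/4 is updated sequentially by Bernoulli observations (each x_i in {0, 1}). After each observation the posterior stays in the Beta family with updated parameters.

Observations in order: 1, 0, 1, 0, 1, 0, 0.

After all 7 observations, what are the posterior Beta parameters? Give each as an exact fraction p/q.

alpha=11/2, beta=27/4

obs 1: x=1 → posterior Beta(7/2, 11/4)
obs 2: x=0 → posterior Beta(7/2, 15/4)
obs 3: x=1 → posterior Beta(9/2, 15/4)
obs 4: x=0 → posterior Beta(9/2, 19/4)
obs 5: x=1 → posterior Beta(11/2, 19/4)
obs 6: x=0 → posterior Beta(11/2, 23/4)
obs 7: x=0 → posterior Beta(11/2, 27/4)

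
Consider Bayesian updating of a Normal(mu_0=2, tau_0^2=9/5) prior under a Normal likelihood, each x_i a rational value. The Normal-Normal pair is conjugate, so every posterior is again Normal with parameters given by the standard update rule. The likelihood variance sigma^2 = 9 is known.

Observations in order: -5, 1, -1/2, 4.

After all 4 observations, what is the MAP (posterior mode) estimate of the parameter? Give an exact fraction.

19/18

obs 1: x=-5 → posterior Normal(5/6, 3/2)
obs 2: x=1 → posterior Normal(6/7, 9/7)
obs 3: x=-1/2 → posterior Normal(11/16, 9/8)
obs 4: x=4 → posterior Normal(19/18, 1)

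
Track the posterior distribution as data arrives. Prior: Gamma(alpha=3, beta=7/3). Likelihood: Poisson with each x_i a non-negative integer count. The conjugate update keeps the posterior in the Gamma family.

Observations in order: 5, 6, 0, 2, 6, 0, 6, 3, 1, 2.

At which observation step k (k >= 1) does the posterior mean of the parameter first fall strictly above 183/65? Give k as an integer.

k = 2

obs 1: x=5 → posterior Gamma(8, 10/3)
obs 2: x=6 → posterior Gamma(14, 13/3)
obs 3: x=0 → posterior Gamma(14, 16/3)
obs 4: x=2 → posterior Gamma(16, 19/3)
obs 5: x=6 → posterior Gamma(22, 22/3)
obs 6: x=0 → posterior Gamma(22, 25/3)
obs 7: x=6 → posterior Gamma(28, 28/3)
obs 8: x=3 → posterior Gamma(31, 31/3)
obs 9: x=1 → posterior Gamma(32, 34/3)
obs 10: x=2 → posterior Gamma(34, 37/3)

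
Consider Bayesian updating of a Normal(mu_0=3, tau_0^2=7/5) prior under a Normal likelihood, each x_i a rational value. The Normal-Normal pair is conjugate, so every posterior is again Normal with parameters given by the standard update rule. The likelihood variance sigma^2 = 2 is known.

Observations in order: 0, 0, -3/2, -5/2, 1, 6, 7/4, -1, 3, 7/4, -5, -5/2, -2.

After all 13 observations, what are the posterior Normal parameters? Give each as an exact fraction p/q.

mu_0=23/101, tau_0^2=14/101

obs 1: x=0 → posterior Normal(30/17, 14/17)
obs 2: x=0 → posterior Normal(5/4, 7/12)
obs 3: x=-3/2 → posterior Normal(39/62, 14/31)
obs 4: x=-5/2 → posterior Normal(1/19, 7/19)
obs 5: x=1 → posterior Normal(1/5, 14/45)
obs 6: x=6 → posterior Normal(51/52, 7/26)
obs 7: x=7/4 → posterior Normal(253/236, 14/59)
obs 8: x=-1 → posterior Normal(75/88, 7/33)
obs 9: x=3 → posterior Normal(309/292, 14/73)
obs 10: x=7/4 → posterior Normal(179/160, 7/40)
obs 11: x=-5 → posterior Normal(109/174, 14/87)
obs 12: x=-5/2 → posterior Normal(37/94, 7/47)
obs 13: x=-2 → posterior Normal(23/101, 14/101)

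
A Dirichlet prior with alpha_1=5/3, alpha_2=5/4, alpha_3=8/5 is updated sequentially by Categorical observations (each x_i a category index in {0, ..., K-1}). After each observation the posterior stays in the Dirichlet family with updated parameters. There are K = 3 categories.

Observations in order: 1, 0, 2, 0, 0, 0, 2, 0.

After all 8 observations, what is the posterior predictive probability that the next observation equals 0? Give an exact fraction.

obs 1: x=1 → posterior Dirichlet(5/3, 9/4, 8/5)
obs 2: x=0 → posterior Dirichlet(8/3, 9/4, 8/5)
obs 3: x=2 → posterior Dirichlet(8/3, 9/4, 13/5)
obs 4: x=0 → posterior Dirichlet(11/3, 9/4, 13/5)
obs 5: x=0 → posterior Dirichlet(14/3, 9/4, 13/5)
obs 6: x=0 → posterior Dirichlet(17/3, 9/4, 13/5)
obs 7: x=2 → posterior Dirichlet(17/3, 9/4, 18/5)
obs 8: x=0 → posterior Dirichlet(20/3, 9/4, 18/5)

400/751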